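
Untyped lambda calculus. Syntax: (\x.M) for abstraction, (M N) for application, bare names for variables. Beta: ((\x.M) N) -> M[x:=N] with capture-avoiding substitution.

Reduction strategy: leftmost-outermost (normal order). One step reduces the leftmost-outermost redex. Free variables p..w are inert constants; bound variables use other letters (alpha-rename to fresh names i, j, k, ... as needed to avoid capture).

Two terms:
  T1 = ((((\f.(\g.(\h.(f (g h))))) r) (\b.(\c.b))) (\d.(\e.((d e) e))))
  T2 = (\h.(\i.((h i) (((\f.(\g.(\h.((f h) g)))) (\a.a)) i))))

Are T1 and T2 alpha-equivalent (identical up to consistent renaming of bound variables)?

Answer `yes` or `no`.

Answer: no

Derivation:
Term 1: ((((\f.(\g.(\h.(f (g h))))) r) (\b.(\c.b))) (\d.(\e.((d e) e))))
Term 2: (\h.(\i.((h i) (((\f.(\g.(\h.((f h) g)))) (\a.a)) i))))
Alpha-equivalence: compare structure up to binder renaming.
Result: False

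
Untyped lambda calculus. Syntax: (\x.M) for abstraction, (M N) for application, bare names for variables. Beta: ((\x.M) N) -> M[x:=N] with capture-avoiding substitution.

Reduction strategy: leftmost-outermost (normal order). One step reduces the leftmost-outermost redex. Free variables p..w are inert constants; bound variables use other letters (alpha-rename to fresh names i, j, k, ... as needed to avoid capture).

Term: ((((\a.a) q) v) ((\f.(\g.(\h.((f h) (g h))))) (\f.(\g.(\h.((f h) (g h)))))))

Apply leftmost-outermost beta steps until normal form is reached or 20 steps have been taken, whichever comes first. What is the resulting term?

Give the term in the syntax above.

Answer: ((q v) (\g.(\h.(\i.((h i) ((g h) i))))))

Derivation:
Step 0: ((((\a.a) q) v) ((\f.(\g.(\h.((f h) (g h))))) (\f.(\g.(\h.((f h) (g h)))))))
Step 1: ((q v) ((\f.(\g.(\h.((f h) (g h))))) (\f.(\g.(\h.((f h) (g h)))))))
Step 2: ((q v) (\g.(\h.(((\f.(\g.(\h.((f h) (g h))))) h) (g h)))))
Step 3: ((q v) (\g.(\h.((\g.(\i.((h i) (g i)))) (g h)))))
Step 4: ((q v) (\g.(\h.(\i.((h i) ((g h) i))))))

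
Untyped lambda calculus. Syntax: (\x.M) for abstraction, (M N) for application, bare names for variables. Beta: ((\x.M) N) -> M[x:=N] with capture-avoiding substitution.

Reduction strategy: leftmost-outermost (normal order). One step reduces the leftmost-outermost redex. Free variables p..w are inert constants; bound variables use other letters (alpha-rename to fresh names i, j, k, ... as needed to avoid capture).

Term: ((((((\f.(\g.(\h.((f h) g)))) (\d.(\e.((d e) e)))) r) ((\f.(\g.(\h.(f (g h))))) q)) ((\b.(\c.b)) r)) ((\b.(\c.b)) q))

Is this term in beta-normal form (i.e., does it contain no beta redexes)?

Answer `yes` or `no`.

Answer: no

Derivation:
Term: ((((((\f.(\g.(\h.((f h) g)))) (\d.(\e.((d e) e)))) r) ((\f.(\g.(\h.(f (g h))))) q)) ((\b.(\c.b)) r)) ((\b.(\c.b)) q))
Found 4 beta redex(es).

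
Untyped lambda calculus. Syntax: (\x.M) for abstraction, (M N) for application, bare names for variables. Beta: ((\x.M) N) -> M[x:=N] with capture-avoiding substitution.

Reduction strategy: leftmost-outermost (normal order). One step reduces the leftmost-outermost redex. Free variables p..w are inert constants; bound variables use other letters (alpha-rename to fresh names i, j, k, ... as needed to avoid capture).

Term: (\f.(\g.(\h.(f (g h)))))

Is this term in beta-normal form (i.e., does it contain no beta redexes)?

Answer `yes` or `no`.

Term: (\f.(\g.(\h.(f (g h)))))
No beta redexes found.

Answer: yes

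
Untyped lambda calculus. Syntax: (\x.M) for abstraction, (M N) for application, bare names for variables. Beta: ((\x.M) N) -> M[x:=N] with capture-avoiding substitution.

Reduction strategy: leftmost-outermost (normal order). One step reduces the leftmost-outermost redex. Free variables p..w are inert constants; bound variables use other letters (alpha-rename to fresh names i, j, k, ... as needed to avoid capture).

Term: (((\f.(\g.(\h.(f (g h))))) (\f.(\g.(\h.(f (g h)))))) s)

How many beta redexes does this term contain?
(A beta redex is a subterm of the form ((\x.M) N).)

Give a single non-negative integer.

Term: (((\f.(\g.(\h.(f (g h))))) (\f.(\g.(\h.(f (g h)))))) s)
  Redex: ((\f.(\g.(\h.(f (g h))))) (\f.(\g.(\h.(f (g h))))))
Total redexes: 1

Answer: 1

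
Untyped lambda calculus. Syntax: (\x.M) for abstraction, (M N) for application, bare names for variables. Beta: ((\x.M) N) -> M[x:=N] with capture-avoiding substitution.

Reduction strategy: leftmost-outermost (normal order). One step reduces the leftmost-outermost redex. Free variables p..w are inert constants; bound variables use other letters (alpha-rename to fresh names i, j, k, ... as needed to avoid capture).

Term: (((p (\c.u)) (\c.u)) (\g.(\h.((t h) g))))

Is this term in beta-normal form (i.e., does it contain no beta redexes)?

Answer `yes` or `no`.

Term: (((p (\c.u)) (\c.u)) (\g.(\h.((t h) g))))
No beta redexes found.

Answer: yes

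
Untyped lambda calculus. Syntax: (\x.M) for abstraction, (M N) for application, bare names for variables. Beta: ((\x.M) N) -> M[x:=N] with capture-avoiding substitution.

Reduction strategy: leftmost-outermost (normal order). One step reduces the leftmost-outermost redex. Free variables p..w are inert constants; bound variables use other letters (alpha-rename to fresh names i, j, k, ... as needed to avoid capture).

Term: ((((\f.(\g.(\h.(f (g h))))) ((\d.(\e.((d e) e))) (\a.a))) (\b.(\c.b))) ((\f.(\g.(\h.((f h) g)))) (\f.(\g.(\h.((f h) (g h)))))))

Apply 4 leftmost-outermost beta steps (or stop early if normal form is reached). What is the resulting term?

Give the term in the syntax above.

Step 0: ((((\f.(\g.(\h.(f (g h))))) ((\d.(\e.((d e) e))) (\a.a))) (\b.(\c.b))) ((\f.(\g.(\h.((f h) g)))) (\f.(\g.(\h.((f h) (g h)))))))
Step 1: (((\g.(\h.(((\d.(\e.((d e) e))) (\a.a)) (g h)))) (\b.(\c.b))) ((\f.(\g.(\h.((f h) g)))) (\f.(\g.(\h.((f h) (g h)))))))
Step 2: ((\h.(((\d.(\e.((d e) e))) (\a.a)) ((\b.(\c.b)) h))) ((\f.(\g.(\h.((f h) g)))) (\f.(\g.(\h.((f h) (g h)))))))
Step 3: (((\d.(\e.((d e) e))) (\a.a)) ((\b.(\c.b)) ((\f.(\g.(\h.((f h) g)))) (\f.(\g.(\h.((f h) (g h))))))))
Step 4: ((\e.(((\a.a) e) e)) ((\b.(\c.b)) ((\f.(\g.(\h.((f h) g)))) (\f.(\g.(\h.((f h) (g h))))))))

Answer: ((\e.(((\a.a) e) e)) ((\b.(\c.b)) ((\f.(\g.(\h.((f h) g)))) (\f.(\g.(\h.((f h) (g h))))))))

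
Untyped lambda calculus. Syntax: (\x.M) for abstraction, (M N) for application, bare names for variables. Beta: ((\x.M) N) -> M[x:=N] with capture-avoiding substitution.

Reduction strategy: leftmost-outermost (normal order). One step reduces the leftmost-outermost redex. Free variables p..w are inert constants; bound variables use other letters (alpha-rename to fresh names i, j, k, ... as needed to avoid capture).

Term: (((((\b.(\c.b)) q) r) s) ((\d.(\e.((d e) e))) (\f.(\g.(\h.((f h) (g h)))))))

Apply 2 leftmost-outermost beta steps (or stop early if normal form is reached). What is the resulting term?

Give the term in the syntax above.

Answer: ((q s) ((\d.(\e.((d e) e))) (\f.(\g.(\h.((f h) (g h)))))))

Derivation:
Step 0: (((((\b.(\c.b)) q) r) s) ((\d.(\e.((d e) e))) (\f.(\g.(\h.((f h) (g h)))))))
Step 1: ((((\c.q) r) s) ((\d.(\e.((d e) e))) (\f.(\g.(\h.((f h) (g h)))))))
Step 2: ((q s) ((\d.(\e.((d e) e))) (\f.(\g.(\h.((f h) (g h)))))))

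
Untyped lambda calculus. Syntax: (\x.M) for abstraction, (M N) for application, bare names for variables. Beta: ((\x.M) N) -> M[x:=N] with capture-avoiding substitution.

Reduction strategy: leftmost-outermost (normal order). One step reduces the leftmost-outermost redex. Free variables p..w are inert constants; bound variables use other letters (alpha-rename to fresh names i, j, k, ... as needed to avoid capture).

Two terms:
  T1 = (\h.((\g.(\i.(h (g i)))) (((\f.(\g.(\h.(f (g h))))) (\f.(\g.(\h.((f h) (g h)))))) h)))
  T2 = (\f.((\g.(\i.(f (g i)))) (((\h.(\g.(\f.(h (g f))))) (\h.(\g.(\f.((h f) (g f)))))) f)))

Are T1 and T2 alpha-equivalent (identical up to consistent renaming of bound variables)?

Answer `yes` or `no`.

Term 1: (\h.((\g.(\i.(h (g i)))) (((\f.(\g.(\h.(f (g h))))) (\f.(\g.(\h.((f h) (g h)))))) h)))
Term 2: (\f.((\g.(\i.(f (g i)))) (((\h.(\g.(\f.(h (g f))))) (\h.(\g.(\f.((h f) (g f)))))) f)))
Alpha-equivalence: compare structure up to binder renaming.
Result: True

Answer: yes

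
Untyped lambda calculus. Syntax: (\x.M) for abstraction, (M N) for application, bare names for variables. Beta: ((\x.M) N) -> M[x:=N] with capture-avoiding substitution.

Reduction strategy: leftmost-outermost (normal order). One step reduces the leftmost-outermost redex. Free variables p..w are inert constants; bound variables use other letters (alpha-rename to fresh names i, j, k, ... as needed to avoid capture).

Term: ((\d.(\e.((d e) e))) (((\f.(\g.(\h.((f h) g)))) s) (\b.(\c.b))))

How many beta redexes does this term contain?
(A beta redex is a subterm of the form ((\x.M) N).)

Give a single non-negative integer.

Term: ((\d.(\e.((d e) e))) (((\f.(\g.(\h.((f h) g)))) s) (\b.(\c.b))))
  Redex: ((\d.(\e.((d e) e))) (((\f.(\g.(\h.((f h) g)))) s) (\b.(\c.b))))
  Redex: ((\f.(\g.(\h.((f h) g)))) s)
Total redexes: 2

Answer: 2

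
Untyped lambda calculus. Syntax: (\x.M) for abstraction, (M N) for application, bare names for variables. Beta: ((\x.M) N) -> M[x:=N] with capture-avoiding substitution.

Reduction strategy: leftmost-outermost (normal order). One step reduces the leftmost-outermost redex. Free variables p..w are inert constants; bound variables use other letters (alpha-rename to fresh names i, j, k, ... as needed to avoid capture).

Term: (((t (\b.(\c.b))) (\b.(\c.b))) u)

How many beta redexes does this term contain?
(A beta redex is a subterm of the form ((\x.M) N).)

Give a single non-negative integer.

Term: (((t (\b.(\c.b))) (\b.(\c.b))) u)
  (no redexes)
Total redexes: 0

Answer: 0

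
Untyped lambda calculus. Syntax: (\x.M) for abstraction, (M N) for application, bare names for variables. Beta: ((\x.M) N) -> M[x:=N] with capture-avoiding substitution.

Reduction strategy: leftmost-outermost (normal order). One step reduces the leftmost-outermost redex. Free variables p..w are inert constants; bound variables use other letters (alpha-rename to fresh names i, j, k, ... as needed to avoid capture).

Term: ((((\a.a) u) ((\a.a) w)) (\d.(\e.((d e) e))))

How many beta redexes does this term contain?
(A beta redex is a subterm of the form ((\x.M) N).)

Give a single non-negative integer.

Answer: 2

Derivation:
Term: ((((\a.a) u) ((\a.a) w)) (\d.(\e.((d e) e))))
  Redex: ((\a.a) u)
  Redex: ((\a.a) w)
Total redexes: 2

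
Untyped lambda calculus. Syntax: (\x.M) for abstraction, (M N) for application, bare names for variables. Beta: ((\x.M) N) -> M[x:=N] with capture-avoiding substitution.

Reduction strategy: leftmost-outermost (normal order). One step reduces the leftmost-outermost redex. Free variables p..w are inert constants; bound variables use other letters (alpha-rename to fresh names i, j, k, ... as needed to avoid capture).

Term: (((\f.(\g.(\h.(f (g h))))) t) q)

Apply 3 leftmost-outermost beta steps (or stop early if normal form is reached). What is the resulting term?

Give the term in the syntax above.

Answer: (\h.(t (q h)))

Derivation:
Step 0: (((\f.(\g.(\h.(f (g h))))) t) q)
Step 1: ((\g.(\h.(t (g h)))) q)
Step 2: (\h.(t (q h)))
Step 3: (normal form reached)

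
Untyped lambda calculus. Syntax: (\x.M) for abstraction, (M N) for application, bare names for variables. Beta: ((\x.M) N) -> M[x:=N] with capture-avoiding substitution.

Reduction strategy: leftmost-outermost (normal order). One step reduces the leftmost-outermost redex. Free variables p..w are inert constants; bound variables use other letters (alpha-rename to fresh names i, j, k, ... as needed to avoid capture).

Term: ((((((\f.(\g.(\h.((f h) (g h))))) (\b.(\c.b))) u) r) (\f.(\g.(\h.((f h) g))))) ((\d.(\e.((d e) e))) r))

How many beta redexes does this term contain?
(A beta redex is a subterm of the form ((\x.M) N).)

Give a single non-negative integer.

Answer: 2

Derivation:
Term: ((((((\f.(\g.(\h.((f h) (g h))))) (\b.(\c.b))) u) r) (\f.(\g.(\h.((f h) g))))) ((\d.(\e.((d e) e))) r))
  Redex: ((\f.(\g.(\h.((f h) (g h))))) (\b.(\c.b)))
  Redex: ((\d.(\e.((d e) e))) r)
Total redexes: 2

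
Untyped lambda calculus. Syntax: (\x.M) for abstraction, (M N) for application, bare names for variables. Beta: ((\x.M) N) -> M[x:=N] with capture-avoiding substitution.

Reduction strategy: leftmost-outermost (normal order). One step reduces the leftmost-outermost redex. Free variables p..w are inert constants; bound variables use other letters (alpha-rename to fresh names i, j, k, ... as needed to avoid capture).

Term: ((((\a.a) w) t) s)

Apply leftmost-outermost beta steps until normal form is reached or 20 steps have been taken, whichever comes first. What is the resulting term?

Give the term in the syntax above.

Step 0: ((((\a.a) w) t) s)
Step 1: ((w t) s)

Answer: ((w t) s)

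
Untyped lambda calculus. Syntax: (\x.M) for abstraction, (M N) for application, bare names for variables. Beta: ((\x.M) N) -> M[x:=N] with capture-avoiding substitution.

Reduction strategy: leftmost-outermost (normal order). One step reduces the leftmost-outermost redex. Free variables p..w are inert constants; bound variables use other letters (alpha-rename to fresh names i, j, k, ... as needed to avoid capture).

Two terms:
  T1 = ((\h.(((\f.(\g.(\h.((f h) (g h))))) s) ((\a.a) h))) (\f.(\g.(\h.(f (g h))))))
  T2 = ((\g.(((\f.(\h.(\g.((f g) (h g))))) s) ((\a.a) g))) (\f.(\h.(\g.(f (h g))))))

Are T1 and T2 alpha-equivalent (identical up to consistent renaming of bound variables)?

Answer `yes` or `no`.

Term 1: ((\h.(((\f.(\g.(\h.((f h) (g h))))) s) ((\a.a) h))) (\f.(\g.(\h.(f (g h))))))
Term 2: ((\g.(((\f.(\h.(\g.((f g) (h g))))) s) ((\a.a) g))) (\f.(\h.(\g.(f (h g))))))
Alpha-equivalence: compare structure up to binder renaming.
Result: True

Answer: yes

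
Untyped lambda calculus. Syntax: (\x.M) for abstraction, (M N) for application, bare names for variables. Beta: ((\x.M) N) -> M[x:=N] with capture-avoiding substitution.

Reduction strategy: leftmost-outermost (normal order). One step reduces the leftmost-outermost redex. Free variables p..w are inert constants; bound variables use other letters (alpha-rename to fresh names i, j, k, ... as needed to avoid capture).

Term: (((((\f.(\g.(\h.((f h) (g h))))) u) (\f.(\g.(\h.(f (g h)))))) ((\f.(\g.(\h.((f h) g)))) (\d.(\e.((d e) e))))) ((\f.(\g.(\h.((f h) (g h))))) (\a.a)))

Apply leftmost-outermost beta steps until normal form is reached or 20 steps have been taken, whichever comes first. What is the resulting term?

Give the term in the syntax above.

Step 0: (((((\f.(\g.(\h.((f h) (g h))))) u) (\f.(\g.(\h.(f (g h)))))) ((\f.(\g.(\h.((f h) g)))) (\d.(\e.((d e) e))))) ((\f.(\g.(\h.((f h) (g h))))) (\a.a)))
Step 1: ((((\g.(\h.((u h) (g h)))) (\f.(\g.(\h.(f (g h)))))) ((\f.(\g.(\h.((f h) g)))) (\d.(\e.((d e) e))))) ((\f.(\g.(\h.((f h) (g h))))) (\a.a)))
Step 2: (((\h.((u h) ((\f.(\g.(\h.(f (g h))))) h))) ((\f.(\g.(\h.((f h) g)))) (\d.(\e.((d e) e))))) ((\f.(\g.(\h.((f h) (g h))))) (\a.a)))
Step 3: (((u ((\f.(\g.(\h.((f h) g)))) (\d.(\e.((d e) e))))) ((\f.(\g.(\h.(f (g h))))) ((\f.(\g.(\h.((f h) g)))) (\d.(\e.((d e) e)))))) ((\f.(\g.(\h.((f h) (g h))))) (\a.a)))
Step 4: (((u (\g.(\h.(((\d.(\e.((d e) e))) h) g)))) ((\f.(\g.(\h.(f (g h))))) ((\f.(\g.(\h.((f h) g)))) (\d.(\e.((d e) e)))))) ((\f.(\g.(\h.((f h) (g h))))) (\a.a)))
Step 5: (((u (\g.(\h.((\e.((h e) e)) g)))) ((\f.(\g.(\h.(f (g h))))) ((\f.(\g.(\h.((f h) g)))) (\d.(\e.((d e) e)))))) ((\f.(\g.(\h.((f h) (g h))))) (\a.a)))
Step 6: (((u (\g.(\h.((h g) g)))) ((\f.(\g.(\h.(f (g h))))) ((\f.(\g.(\h.((f h) g)))) (\d.(\e.((d e) e)))))) ((\f.(\g.(\h.((f h) (g h))))) (\a.a)))
Step 7: (((u (\g.(\h.((h g) g)))) (\g.(\h.(((\f.(\g.(\h.((f h) g)))) (\d.(\e.((d e) e)))) (g h))))) ((\f.(\g.(\h.((f h) (g h))))) (\a.a)))
Step 8: (((u (\g.(\h.((h g) g)))) (\g.(\h.((\g.(\h.(((\d.(\e.((d e) e))) h) g))) (g h))))) ((\f.(\g.(\h.((f h) (g h))))) (\a.a)))
Step 9: (((u (\g.(\h.((h g) g)))) (\g.(\h.(\i.(((\d.(\e.((d e) e))) i) (g h)))))) ((\f.(\g.(\h.((f h) (g h))))) (\a.a)))
Step 10: (((u (\g.(\h.((h g) g)))) (\g.(\h.(\i.((\e.((i e) e)) (g h)))))) ((\f.(\g.(\h.((f h) (g h))))) (\a.a)))
Step 11: (((u (\g.(\h.((h g) g)))) (\g.(\h.(\i.((i (g h)) (g h)))))) ((\f.(\g.(\h.((f h) (g h))))) (\a.a)))
Step 12: (((u (\g.(\h.((h g) g)))) (\g.(\h.(\i.((i (g h)) (g h)))))) (\g.(\h.(((\a.a) h) (g h)))))
Step 13: (((u (\g.(\h.((h g) g)))) (\g.(\h.(\i.((i (g h)) (g h)))))) (\g.(\h.(h (g h)))))

Answer: (((u (\g.(\h.((h g) g)))) (\g.(\h.(\i.((i (g h)) (g h)))))) (\g.(\h.(h (g h)))))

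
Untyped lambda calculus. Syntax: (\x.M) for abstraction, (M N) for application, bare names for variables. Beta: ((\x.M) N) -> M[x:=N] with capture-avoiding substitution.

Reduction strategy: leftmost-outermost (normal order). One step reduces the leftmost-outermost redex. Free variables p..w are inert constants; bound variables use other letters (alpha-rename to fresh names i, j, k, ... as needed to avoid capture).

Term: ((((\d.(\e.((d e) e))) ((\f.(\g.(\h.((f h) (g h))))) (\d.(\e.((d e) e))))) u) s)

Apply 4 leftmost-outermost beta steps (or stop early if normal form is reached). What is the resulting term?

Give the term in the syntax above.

Step 0: ((((\d.(\e.((d e) e))) ((\f.(\g.(\h.((f h) (g h))))) (\d.(\e.((d e) e))))) u) s)
Step 1: (((\e.((((\f.(\g.(\h.((f h) (g h))))) (\d.(\e.((d e) e)))) e) e)) u) s)
Step 2: (((((\f.(\g.(\h.((f h) (g h))))) (\d.(\e.((d e) e)))) u) u) s)
Step 3: ((((\g.(\h.(((\d.(\e.((d e) e))) h) (g h)))) u) u) s)
Step 4: (((\h.(((\d.(\e.((d e) e))) h) (u h))) u) s)

Answer: (((\h.(((\d.(\e.((d e) e))) h) (u h))) u) s)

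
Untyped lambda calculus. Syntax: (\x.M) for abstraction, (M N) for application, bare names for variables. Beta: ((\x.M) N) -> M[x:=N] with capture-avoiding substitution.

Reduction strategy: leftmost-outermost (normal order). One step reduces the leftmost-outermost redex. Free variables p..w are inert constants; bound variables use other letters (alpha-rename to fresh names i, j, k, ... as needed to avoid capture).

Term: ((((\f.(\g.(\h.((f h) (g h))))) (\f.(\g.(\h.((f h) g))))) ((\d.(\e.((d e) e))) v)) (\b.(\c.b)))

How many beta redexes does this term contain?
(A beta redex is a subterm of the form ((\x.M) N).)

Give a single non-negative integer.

Answer: 2

Derivation:
Term: ((((\f.(\g.(\h.((f h) (g h))))) (\f.(\g.(\h.((f h) g))))) ((\d.(\e.((d e) e))) v)) (\b.(\c.b)))
  Redex: ((\f.(\g.(\h.((f h) (g h))))) (\f.(\g.(\h.((f h) g)))))
  Redex: ((\d.(\e.((d e) e))) v)
Total redexes: 2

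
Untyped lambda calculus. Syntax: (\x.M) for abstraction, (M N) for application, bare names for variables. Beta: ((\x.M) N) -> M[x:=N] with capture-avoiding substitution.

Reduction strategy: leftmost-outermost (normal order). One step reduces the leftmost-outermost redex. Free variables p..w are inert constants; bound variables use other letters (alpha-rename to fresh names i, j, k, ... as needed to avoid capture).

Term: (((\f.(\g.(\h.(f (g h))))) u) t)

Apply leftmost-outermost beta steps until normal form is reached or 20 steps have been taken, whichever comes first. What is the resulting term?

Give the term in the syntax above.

Answer: (\h.(u (t h)))

Derivation:
Step 0: (((\f.(\g.(\h.(f (g h))))) u) t)
Step 1: ((\g.(\h.(u (g h)))) t)
Step 2: (\h.(u (t h)))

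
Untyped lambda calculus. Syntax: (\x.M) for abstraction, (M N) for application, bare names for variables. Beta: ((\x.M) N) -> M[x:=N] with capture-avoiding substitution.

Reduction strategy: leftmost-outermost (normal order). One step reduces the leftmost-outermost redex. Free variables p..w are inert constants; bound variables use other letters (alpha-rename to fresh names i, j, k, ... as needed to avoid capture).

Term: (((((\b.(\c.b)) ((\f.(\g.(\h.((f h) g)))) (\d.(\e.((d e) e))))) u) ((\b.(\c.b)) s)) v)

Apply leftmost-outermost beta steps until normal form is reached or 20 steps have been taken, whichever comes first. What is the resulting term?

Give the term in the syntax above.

Step 0: (((((\b.(\c.b)) ((\f.(\g.(\h.((f h) g)))) (\d.(\e.((d e) e))))) u) ((\b.(\c.b)) s)) v)
Step 1: ((((\c.((\f.(\g.(\h.((f h) g)))) (\d.(\e.((d e) e))))) u) ((\b.(\c.b)) s)) v)
Step 2: ((((\f.(\g.(\h.((f h) g)))) (\d.(\e.((d e) e)))) ((\b.(\c.b)) s)) v)
Step 3: (((\g.(\h.(((\d.(\e.((d e) e))) h) g))) ((\b.(\c.b)) s)) v)
Step 4: ((\h.(((\d.(\e.((d e) e))) h) ((\b.(\c.b)) s))) v)
Step 5: (((\d.(\e.((d e) e))) v) ((\b.(\c.b)) s))
Step 6: ((\e.((v e) e)) ((\b.(\c.b)) s))
Step 7: ((v ((\b.(\c.b)) s)) ((\b.(\c.b)) s))
Step 8: ((v (\c.s)) ((\b.(\c.b)) s))
Step 9: ((v (\c.s)) (\c.s))

Answer: ((v (\c.s)) (\c.s))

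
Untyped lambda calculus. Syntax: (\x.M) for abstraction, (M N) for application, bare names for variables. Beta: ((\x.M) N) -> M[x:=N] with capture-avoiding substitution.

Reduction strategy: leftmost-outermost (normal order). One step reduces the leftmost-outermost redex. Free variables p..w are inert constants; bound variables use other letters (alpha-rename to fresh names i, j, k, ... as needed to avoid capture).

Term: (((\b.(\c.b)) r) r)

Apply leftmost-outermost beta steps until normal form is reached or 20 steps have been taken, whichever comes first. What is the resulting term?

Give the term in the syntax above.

Step 0: (((\b.(\c.b)) r) r)
Step 1: ((\c.r) r)
Step 2: r

Answer: r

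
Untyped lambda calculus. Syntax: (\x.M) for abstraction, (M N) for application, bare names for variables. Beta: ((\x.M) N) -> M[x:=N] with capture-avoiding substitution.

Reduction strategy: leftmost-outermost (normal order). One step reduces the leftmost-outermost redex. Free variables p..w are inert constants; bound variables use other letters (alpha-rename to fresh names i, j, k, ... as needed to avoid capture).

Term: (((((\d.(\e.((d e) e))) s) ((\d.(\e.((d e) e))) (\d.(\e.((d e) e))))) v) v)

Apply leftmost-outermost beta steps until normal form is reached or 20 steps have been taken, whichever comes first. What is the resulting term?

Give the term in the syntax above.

Step 0: (((((\d.(\e.((d e) e))) s) ((\d.(\e.((d e) e))) (\d.(\e.((d e) e))))) v) v)
Step 1: ((((\e.((s e) e)) ((\d.(\e.((d e) e))) (\d.(\e.((d e) e))))) v) v)
Step 2: ((((s ((\d.(\e.((d e) e))) (\d.(\e.((d e) e))))) ((\d.(\e.((d e) e))) (\d.(\e.((d e) e))))) v) v)
Step 3: ((((s (\e.(((\d.(\e.((d e) e))) e) e))) ((\d.(\e.((d e) e))) (\d.(\e.((d e) e))))) v) v)
Step 4: ((((s (\e.((\i.((e i) i)) e))) ((\d.(\e.((d e) e))) (\d.(\e.((d e) e))))) v) v)
Step 5: ((((s (\e.((e e) e))) ((\d.(\e.((d e) e))) (\d.(\e.((d e) e))))) v) v)
Step 6: ((((s (\e.((e e) e))) (\e.(((\d.(\e.((d e) e))) e) e))) v) v)
Step 7: ((((s (\e.((e e) e))) (\e.((\i.((e i) i)) e))) v) v)
Step 8: ((((s (\e.((e e) e))) (\e.((e e) e))) v) v)

Answer: ((((s (\e.((e e) e))) (\e.((e e) e))) v) v)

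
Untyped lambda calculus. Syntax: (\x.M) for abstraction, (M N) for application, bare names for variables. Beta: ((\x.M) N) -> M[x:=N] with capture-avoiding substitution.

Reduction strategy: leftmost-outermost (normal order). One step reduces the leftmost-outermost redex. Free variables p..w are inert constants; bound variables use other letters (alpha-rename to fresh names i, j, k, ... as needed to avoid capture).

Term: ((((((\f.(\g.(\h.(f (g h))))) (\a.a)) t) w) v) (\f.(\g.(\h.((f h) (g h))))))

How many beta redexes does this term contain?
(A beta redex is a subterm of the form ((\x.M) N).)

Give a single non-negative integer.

Term: ((((((\f.(\g.(\h.(f (g h))))) (\a.a)) t) w) v) (\f.(\g.(\h.((f h) (g h))))))
  Redex: ((\f.(\g.(\h.(f (g h))))) (\a.a))
Total redexes: 1

Answer: 1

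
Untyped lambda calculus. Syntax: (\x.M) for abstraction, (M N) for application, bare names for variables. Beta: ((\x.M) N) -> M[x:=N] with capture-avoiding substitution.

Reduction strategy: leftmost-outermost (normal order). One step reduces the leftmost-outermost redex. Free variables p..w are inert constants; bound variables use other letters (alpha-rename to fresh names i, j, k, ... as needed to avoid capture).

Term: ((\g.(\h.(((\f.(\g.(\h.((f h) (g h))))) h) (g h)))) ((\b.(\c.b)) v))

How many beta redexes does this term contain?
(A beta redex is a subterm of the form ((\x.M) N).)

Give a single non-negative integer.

Term: ((\g.(\h.(((\f.(\g.(\h.((f h) (g h))))) h) (g h)))) ((\b.(\c.b)) v))
  Redex: ((\g.(\h.(((\f.(\g.(\h.((f h) (g h))))) h) (g h)))) ((\b.(\c.b)) v))
  Redex: ((\f.(\g.(\h.((f h) (g h))))) h)
  Redex: ((\b.(\c.b)) v)
Total redexes: 3

Answer: 3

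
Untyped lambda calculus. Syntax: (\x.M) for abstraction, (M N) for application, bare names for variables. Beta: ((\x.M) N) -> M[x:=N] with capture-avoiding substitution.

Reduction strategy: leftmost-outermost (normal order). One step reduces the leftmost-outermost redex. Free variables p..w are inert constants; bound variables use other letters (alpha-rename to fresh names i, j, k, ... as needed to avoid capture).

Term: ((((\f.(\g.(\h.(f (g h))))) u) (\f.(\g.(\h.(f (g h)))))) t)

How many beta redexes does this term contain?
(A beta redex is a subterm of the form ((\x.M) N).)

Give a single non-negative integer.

Answer: 1

Derivation:
Term: ((((\f.(\g.(\h.(f (g h))))) u) (\f.(\g.(\h.(f (g h)))))) t)
  Redex: ((\f.(\g.(\h.(f (g h))))) u)
Total redexes: 1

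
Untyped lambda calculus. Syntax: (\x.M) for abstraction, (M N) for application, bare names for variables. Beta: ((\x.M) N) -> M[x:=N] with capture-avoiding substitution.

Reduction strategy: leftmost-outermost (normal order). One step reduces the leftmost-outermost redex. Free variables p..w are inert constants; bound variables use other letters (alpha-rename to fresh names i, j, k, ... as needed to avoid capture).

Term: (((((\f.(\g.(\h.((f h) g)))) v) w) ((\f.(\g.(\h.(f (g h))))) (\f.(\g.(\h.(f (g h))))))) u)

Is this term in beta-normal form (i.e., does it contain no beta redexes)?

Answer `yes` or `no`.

Answer: no

Derivation:
Term: (((((\f.(\g.(\h.((f h) g)))) v) w) ((\f.(\g.(\h.(f (g h))))) (\f.(\g.(\h.(f (g h))))))) u)
Found 2 beta redex(es).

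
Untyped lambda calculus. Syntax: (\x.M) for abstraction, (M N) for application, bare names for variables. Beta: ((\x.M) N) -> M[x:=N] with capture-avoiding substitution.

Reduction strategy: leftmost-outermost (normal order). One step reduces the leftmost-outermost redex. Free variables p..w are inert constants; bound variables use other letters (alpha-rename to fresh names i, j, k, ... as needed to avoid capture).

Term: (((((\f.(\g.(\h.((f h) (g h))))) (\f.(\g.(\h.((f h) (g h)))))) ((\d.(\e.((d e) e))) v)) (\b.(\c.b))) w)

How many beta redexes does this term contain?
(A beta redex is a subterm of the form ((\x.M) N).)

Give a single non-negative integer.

Term: (((((\f.(\g.(\h.((f h) (g h))))) (\f.(\g.(\h.((f h) (g h)))))) ((\d.(\e.((d e) e))) v)) (\b.(\c.b))) w)
  Redex: ((\f.(\g.(\h.((f h) (g h))))) (\f.(\g.(\h.((f h) (g h))))))
  Redex: ((\d.(\e.((d e) e))) v)
Total redexes: 2

Answer: 2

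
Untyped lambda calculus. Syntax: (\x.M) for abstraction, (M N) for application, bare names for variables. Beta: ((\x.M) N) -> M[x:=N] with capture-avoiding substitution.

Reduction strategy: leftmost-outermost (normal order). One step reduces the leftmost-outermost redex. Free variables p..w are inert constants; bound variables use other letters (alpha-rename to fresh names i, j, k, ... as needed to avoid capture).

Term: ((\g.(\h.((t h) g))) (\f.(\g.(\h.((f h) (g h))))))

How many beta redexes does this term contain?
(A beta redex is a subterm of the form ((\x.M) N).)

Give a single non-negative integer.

Term: ((\g.(\h.((t h) g))) (\f.(\g.(\h.((f h) (g h))))))
  Redex: ((\g.(\h.((t h) g))) (\f.(\g.(\h.((f h) (g h))))))
Total redexes: 1

Answer: 1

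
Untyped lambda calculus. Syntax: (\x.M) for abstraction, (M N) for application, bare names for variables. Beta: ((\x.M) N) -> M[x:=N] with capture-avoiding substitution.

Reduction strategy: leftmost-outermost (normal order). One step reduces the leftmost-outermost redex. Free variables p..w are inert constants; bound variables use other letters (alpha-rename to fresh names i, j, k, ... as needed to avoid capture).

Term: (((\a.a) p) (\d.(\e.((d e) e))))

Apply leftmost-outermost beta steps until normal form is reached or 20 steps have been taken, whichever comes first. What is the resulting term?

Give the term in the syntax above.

Step 0: (((\a.a) p) (\d.(\e.((d e) e))))
Step 1: (p (\d.(\e.((d e) e))))

Answer: (p (\d.(\e.((d e) e))))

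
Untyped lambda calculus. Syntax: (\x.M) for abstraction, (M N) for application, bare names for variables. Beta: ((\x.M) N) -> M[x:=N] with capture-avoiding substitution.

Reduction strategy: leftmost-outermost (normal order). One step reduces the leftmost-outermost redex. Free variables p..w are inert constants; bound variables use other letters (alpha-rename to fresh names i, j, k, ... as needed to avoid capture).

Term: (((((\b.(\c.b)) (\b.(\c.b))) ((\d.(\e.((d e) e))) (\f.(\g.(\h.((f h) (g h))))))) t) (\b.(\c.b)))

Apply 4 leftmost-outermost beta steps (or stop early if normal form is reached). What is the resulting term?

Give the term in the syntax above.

Answer: t

Derivation:
Step 0: (((((\b.(\c.b)) (\b.(\c.b))) ((\d.(\e.((d e) e))) (\f.(\g.(\h.((f h) (g h))))))) t) (\b.(\c.b)))
Step 1: ((((\c.(\b.(\c.b))) ((\d.(\e.((d e) e))) (\f.(\g.(\h.((f h) (g h))))))) t) (\b.(\c.b)))
Step 2: (((\b.(\c.b)) t) (\b.(\c.b)))
Step 3: ((\c.t) (\b.(\c.b)))
Step 4: t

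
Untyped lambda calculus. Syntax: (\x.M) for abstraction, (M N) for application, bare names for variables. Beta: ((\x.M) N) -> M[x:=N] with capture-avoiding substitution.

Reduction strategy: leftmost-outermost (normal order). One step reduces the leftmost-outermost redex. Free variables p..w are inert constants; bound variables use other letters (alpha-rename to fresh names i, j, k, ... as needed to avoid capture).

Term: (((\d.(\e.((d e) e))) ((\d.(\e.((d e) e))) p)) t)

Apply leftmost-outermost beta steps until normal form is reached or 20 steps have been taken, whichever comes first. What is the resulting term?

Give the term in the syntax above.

Step 0: (((\d.(\e.((d e) e))) ((\d.(\e.((d e) e))) p)) t)
Step 1: ((\e.((((\d.(\e.((d e) e))) p) e) e)) t)
Step 2: ((((\d.(\e.((d e) e))) p) t) t)
Step 3: (((\e.((p e) e)) t) t)
Step 4: (((p t) t) t)

Answer: (((p t) t) t)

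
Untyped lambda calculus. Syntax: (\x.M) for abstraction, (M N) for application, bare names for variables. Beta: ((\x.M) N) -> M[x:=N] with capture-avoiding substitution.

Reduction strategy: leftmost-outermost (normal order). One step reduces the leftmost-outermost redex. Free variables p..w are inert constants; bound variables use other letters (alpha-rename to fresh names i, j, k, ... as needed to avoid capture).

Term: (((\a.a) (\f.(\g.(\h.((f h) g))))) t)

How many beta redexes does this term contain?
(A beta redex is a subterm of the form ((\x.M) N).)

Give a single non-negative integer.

Term: (((\a.a) (\f.(\g.(\h.((f h) g))))) t)
  Redex: ((\a.a) (\f.(\g.(\h.((f h) g)))))
Total redexes: 1

Answer: 1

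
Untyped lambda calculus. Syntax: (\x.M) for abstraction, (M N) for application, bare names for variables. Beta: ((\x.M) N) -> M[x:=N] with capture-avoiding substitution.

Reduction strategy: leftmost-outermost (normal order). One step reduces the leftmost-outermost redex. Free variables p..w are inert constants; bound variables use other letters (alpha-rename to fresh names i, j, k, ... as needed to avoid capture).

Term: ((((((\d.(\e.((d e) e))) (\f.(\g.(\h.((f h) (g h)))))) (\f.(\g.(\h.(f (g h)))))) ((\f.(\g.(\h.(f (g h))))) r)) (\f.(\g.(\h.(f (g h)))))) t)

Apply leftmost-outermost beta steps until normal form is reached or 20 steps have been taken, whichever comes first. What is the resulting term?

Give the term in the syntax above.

Step 0: ((((((\d.(\e.((d e) e))) (\f.(\g.(\h.((f h) (g h)))))) (\f.(\g.(\h.(f (g h)))))) ((\f.(\g.(\h.(f (g h))))) r)) (\f.(\g.(\h.(f (g h)))))) t)
Step 1: (((((\e.(((\f.(\g.(\h.((f h) (g h))))) e) e)) (\f.(\g.(\h.(f (g h)))))) ((\f.(\g.(\h.(f (g h))))) r)) (\f.(\g.(\h.(f (g h)))))) t)
Step 2: ((((((\f.(\g.(\h.((f h) (g h))))) (\f.(\g.(\h.(f (g h)))))) (\f.(\g.(\h.(f (g h)))))) ((\f.(\g.(\h.(f (g h))))) r)) (\f.(\g.(\h.(f (g h)))))) t)
Step 3: (((((\g.(\h.(((\f.(\g.(\h.(f (g h))))) h) (g h)))) (\f.(\g.(\h.(f (g h)))))) ((\f.(\g.(\h.(f (g h))))) r)) (\f.(\g.(\h.(f (g h)))))) t)
Step 4: ((((\h.(((\f.(\g.(\h.(f (g h))))) h) ((\f.(\g.(\h.(f (g h))))) h))) ((\f.(\g.(\h.(f (g h))))) r)) (\f.(\g.(\h.(f (g h)))))) t)
Step 5: (((((\f.(\g.(\h.(f (g h))))) ((\f.(\g.(\h.(f (g h))))) r)) ((\f.(\g.(\h.(f (g h))))) ((\f.(\g.(\h.(f (g h))))) r))) (\f.(\g.(\h.(f (g h)))))) t)
Step 6: ((((\g.(\h.(((\f.(\g.(\h.(f (g h))))) r) (g h)))) ((\f.(\g.(\h.(f (g h))))) ((\f.(\g.(\h.(f (g h))))) r))) (\f.(\g.(\h.(f (g h)))))) t)
Step 7: (((\h.(((\f.(\g.(\h.(f (g h))))) r) (((\f.(\g.(\h.(f (g h))))) ((\f.(\g.(\h.(f (g h))))) r)) h))) (\f.(\g.(\h.(f (g h)))))) t)
Step 8: ((((\f.(\g.(\h.(f (g h))))) r) (((\f.(\g.(\h.(f (g h))))) ((\f.(\g.(\h.(f (g h))))) r)) (\f.(\g.(\h.(f (g h))))))) t)
Step 9: (((\g.(\h.(r (g h)))) (((\f.(\g.(\h.(f (g h))))) ((\f.(\g.(\h.(f (g h))))) r)) (\f.(\g.(\h.(f (g h))))))) t)
Step 10: ((\h.(r ((((\f.(\g.(\h.(f (g h))))) ((\f.(\g.(\h.(f (g h))))) r)) (\f.(\g.(\h.(f (g h)))))) h))) t)
Step 11: (r ((((\f.(\g.(\h.(f (g h))))) ((\f.(\g.(\h.(f (g h))))) r)) (\f.(\g.(\h.(f (g h)))))) t))
Step 12: (r (((\g.(\h.(((\f.(\g.(\h.(f (g h))))) r) (g h)))) (\f.(\g.(\h.(f (g h)))))) t))
Step 13: (r ((\h.(((\f.(\g.(\h.(f (g h))))) r) ((\f.(\g.(\h.(f (g h))))) h))) t))
Step 14: (r (((\f.(\g.(\h.(f (g h))))) r) ((\f.(\g.(\h.(f (g h))))) t)))
Step 15: (r ((\g.(\h.(r (g h)))) ((\f.(\g.(\h.(f (g h))))) t)))
Step 16: (r (\h.(r (((\f.(\g.(\h.(f (g h))))) t) h))))
Step 17: (r (\h.(r ((\g.(\h.(t (g h)))) h))))
Step 18: (r (\h.(r (\i.(t (h i))))))

Answer: (r (\h.(r (\i.(t (h i))))))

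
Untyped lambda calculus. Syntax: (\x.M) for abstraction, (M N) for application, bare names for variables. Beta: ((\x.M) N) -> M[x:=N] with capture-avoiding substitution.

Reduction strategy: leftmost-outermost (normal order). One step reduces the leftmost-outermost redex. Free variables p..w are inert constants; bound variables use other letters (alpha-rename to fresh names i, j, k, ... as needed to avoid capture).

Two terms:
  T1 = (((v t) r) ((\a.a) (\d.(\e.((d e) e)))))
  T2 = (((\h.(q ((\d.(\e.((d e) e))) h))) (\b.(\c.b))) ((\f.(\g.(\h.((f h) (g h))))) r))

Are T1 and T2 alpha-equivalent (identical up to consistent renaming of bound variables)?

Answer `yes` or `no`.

Term 1: (((v t) r) ((\a.a) (\d.(\e.((d e) e)))))
Term 2: (((\h.(q ((\d.(\e.((d e) e))) h))) (\b.(\c.b))) ((\f.(\g.(\h.((f h) (g h))))) r))
Alpha-equivalence: compare structure up to binder renaming.
Result: False

Answer: no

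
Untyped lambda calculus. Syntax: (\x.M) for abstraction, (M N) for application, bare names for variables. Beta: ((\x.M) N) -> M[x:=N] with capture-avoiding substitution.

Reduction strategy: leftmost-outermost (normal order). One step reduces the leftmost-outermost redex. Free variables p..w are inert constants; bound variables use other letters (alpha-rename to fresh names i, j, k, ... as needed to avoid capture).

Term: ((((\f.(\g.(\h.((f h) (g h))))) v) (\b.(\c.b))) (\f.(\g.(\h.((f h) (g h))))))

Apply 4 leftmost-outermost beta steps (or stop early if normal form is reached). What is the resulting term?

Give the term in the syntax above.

Step 0: ((((\f.(\g.(\h.((f h) (g h))))) v) (\b.(\c.b))) (\f.(\g.(\h.((f h) (g h))))))
Step 1: (((\g.(\h.((v h) (g h)))) (\b.(\c.b))) (\f.(\g.(\h.((f h) (g h))))))
Step 2: ((\h.((v h) ((\b.(\c.b)) h))) (\f.(\g.(\h.((f h) (g h))))))
Step 3: ((v (\f.(\g.(\h.((f h) (g h)))))) ((\b.(\c.b)) (\f.(\g.(\h.((f h) (g h)))))))
Step 4: ((v (\f.(\g.(\h.((f h) (g h)))))) (\c.(\f.(\g.(\h.((f h) (g h)))))))

Answer: ((v (\f.(\g.(\h.((f h) (g h)))))) (\c.(\f.(\g.(\h.((f h) (g h)))))))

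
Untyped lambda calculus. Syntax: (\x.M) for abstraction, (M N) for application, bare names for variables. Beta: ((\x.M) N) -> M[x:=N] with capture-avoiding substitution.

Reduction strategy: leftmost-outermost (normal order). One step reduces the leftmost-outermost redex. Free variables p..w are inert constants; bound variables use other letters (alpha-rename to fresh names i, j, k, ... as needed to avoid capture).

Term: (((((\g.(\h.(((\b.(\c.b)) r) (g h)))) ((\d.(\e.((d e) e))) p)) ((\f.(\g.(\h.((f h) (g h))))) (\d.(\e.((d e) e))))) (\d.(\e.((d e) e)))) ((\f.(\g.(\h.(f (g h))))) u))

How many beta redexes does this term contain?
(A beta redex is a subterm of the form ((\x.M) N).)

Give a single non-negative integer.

Term: (((((\g.(\h.(((\b.(\c.b)) r) (g h)))) ((\d.(\e.((d e) e))) p)) ((\f.(\g.(\h.((f h) (g h))))) (\d.(\e.((d e) e))))) (\d.(\e.((d e) e)))) ((\f.(\g.(\h.(f (g h))))) u))
  Redex: ((\g.(\h.(((\b.(\c.b)) r) (g h)))) ((\d.(\e.((d e) e))) p))
  Redex: ((\b.(\c.b)) r)
  Redex: ((\d.(\e.((d e) e))) p)
  Redex: ((\f.(\g.(\h.((f h) (g h))))) (\d.(\e.((d e) e))))
  Redex: ((\f.(\g.(\h.(f (g h))))) u)
Total redexes: 5

Answer: 5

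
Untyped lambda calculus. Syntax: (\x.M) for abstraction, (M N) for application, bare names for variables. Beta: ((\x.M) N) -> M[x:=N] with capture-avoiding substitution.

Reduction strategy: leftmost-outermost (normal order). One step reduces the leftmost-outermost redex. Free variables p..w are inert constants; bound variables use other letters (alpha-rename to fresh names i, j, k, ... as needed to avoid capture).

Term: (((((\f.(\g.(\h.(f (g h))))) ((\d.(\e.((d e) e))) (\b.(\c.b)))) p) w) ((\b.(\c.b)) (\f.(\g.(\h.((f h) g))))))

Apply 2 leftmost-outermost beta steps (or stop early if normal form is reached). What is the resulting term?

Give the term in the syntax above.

Answer: (((\h.(((\d.(\e.((d e) e))) (\b.(\c.b))) (p h))) w) ((\b.(\c.b)) (\f.(\g.(\h.((f h) g))))))

Derivation:
Step 0: (((((\f.(\g.(\h.(f (g h))))) ((\d.(\e.((d e) e))) (\b.(\c.b)))) p) w) ((\b.(\c.b)) (\f.(\g.(\h.((f h) g))))))
Step 1: ((((\g.(\h.(((\d.(\e.((d e) e))) (\b.(\c.b))) (g h)))) p) w) ((\b.(\c.b)) (\f.(\g.(\h.((f h) g))))))
Step 2: (((\h.(((\d.(\e.((d e) e))) (\b.(\c.b))) (p h))) w) ((\b.(\c.b)) (\f.(\g.(\h.((f h) g))))))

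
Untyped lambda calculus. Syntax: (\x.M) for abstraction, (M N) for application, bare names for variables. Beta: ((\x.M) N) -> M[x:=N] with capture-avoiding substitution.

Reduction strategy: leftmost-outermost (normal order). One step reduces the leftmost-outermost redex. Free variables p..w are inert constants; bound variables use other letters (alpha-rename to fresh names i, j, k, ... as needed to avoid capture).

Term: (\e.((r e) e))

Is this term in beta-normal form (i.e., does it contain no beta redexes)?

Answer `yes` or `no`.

Term: (\e.((r e) e))
No beta redexes found.

Answer: yes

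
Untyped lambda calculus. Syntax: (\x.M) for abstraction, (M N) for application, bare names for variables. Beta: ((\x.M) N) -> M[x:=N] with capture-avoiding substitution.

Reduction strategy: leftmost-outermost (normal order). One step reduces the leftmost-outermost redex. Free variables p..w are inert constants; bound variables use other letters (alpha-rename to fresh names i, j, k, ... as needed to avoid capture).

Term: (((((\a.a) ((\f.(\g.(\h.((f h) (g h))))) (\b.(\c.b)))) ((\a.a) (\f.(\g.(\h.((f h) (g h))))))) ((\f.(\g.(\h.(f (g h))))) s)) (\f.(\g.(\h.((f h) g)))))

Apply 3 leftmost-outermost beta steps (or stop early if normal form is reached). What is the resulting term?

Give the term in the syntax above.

Answer: (((\h.(((\b.(\c.b)) h) (((\a.a) (\f.(\g.(\h.((f h) (g h)))))) h))) ((\f.(\g.(\h.(f (g h))))) s)) (\f.(\g.(\h.((f h) g)))))

Derivation:
Step 0: (((((\a.a) ((\f.(\g.(\h.((f h) (g h))))) (\b.(\c.b)))) ((\a.a) (\f.(\g.(\h.((f h) (g h))))))) ((\f.(\g.(\h.(f (g h))))) s)) (\f.(\g.(\h.((f h) g)))))
Step 1: (((((\f.(\g.(\h.((f h) (g h))))) (\b.(\c.b))) ((\a.a) (\f.(\g.(\h.((f h) (g h))))))) ((\f.(\g.(\h.(f (g h))))) s)) (\f.(\g.(\h.((f h) g)))))
Step 2: ((((\g.(\h.(((\b.(\c.b)) h) (g h)))) ((\a.a) (\f.(\g.(\h.((f h) (g h))))))) ((\f.(\g.(\h.(f (g h))))) s)) (\f.(\g.(\h.((f h) g)))))
Step 3: (((\h.(((\b.(\c.b)) h) (((\a.a) (\f.(\g.(\h.((f h) (g h)))))) h))) ((\f.(\g.(\h.(f (g h))))) s)) (\f.(\g.(\h.((f h) g)))))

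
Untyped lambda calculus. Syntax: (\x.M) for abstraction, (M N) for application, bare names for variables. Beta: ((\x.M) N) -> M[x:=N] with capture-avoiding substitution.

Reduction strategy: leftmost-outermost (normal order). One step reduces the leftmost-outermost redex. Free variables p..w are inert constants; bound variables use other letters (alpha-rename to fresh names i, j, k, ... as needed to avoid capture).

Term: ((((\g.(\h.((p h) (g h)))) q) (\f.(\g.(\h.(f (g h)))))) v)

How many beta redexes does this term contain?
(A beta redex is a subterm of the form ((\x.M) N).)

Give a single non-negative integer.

Term: ((((\g.(\h.((p h) (g h)))) q) (\f.(\g.(\h.(f (g h)))))) v)
  Redex: ((\g.(\h.((p h) (g h)))) q)
Total redexes: 1

Answer: 1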